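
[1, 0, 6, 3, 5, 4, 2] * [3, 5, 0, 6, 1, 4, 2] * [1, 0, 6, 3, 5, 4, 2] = [4, 3, 6, 2, 5, 0, 1]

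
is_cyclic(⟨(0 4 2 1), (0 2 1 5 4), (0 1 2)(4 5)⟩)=no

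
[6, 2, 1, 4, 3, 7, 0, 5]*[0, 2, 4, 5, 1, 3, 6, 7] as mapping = [0→6, 1→4, 2→2, 3→1, 4→5, 5→7, 6→0, 7→3] 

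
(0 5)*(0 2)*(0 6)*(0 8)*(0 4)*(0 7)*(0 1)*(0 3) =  (0 5 2 6 8 4 7 1 3)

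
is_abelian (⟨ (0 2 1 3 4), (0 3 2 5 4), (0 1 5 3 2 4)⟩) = no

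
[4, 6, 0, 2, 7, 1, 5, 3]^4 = [2, 6, 3, 7, 0, 1, 5, 4]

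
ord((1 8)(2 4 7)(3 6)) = 6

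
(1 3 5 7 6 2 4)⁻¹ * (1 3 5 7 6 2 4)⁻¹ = (1 2 7 3 4 6 5)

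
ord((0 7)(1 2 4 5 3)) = 10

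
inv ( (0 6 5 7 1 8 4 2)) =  (0 2 4 8 1 7 5 6)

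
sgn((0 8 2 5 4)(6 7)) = -1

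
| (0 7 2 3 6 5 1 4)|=8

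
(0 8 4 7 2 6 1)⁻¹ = (0 1 6 2 7 4 8)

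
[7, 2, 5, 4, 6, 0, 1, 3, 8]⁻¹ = [5, 6, 1, 7, 3, 2, 4, 0, 8]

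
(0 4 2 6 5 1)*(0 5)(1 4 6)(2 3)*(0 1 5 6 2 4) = (0 2 5)(1 6)(3 4)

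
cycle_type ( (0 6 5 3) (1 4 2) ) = 3.4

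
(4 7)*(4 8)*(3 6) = (3 6)(4 7 8)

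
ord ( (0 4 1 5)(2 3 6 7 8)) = 20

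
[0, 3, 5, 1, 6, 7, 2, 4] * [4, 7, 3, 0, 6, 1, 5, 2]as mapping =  [0→4, 1→0, 2→1, 3→7, 4→5, 5→2, 6→3, 7→6]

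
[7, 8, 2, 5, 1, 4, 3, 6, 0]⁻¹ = [8, 4, 2, 6, 5, 3, 7, 0, 1]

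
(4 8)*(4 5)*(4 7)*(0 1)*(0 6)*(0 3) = (0 1 6 3)(4 8 5 7)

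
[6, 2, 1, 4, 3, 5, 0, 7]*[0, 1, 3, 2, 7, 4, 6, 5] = [6, 3, 1, 7, 2, 4, 0, 5]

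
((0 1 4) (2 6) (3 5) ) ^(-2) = (0 1 4) 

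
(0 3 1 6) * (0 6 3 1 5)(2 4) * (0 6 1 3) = (0 3 5 6 1)(2 4)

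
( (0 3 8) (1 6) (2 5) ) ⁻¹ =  (0 8 3) (1 6) (2 5) 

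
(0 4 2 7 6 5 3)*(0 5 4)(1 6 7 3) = (1 6 4 2 3 5)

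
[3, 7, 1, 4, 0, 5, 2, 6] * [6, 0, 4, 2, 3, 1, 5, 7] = [2, 7, 0, 3, 6, 1, 4, 5]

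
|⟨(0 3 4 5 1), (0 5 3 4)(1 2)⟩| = 360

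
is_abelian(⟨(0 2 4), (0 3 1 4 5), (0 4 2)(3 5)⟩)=no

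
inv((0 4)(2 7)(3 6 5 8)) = (0 4)(2 7)(3 8 5 6)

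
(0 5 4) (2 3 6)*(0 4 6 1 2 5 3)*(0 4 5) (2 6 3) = (0 2 4 5 3 1 6) 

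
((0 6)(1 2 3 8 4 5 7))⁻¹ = (0 6)(1 7 5 4 8 3 2)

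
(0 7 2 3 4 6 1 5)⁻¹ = (0 5 1 6 4 3 2 7)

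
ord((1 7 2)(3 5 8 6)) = 12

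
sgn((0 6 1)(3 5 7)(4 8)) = -1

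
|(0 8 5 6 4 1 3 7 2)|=9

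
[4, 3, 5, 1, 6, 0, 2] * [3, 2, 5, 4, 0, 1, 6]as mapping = [0→0, 1→4, 2→1, 3→2, 4→6, 5→3, 6→5]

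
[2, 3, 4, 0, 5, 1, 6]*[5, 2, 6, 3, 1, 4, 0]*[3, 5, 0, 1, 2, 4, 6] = [6, 1, 5, 4, 2, 0, 3]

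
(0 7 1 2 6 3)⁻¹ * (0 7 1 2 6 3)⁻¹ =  (0 6 1)(2 7 3)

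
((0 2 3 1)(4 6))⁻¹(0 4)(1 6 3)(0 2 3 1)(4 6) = (0 4 1)(2 6)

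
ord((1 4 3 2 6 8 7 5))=8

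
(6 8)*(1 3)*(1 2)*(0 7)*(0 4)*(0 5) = (0 7 4 5)(1 3 2)(6 8)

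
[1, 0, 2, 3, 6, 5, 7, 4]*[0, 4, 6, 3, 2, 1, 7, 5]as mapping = [0→4, 1→0, 2→6, 3→3, 4→7, 5→1, 6→5, 7→2]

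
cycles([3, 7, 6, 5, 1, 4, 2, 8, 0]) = (0 3 5 4 1 7 8)(2 6)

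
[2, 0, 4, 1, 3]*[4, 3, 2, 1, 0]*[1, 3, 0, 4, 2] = [0, 2, 1, 4, 3]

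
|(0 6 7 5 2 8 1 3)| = 8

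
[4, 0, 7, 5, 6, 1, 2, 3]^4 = [7, 2, 1, 4, 3, 6, 5, 0]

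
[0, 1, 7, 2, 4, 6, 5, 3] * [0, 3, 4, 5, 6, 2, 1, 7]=[0, 3, 7, 4, 6, 1, 2, 5]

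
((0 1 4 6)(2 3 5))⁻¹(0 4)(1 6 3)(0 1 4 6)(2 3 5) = (0 5 4)(1 6)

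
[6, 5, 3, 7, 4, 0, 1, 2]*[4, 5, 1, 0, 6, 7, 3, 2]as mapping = [0→3, 1→7, 2→0, 3→2, 4→6, 5→4, 6→5, 7→1]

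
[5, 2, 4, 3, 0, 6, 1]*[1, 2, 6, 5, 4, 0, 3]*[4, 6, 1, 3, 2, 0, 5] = [4, 5, 2, 0, 6, 3, 1]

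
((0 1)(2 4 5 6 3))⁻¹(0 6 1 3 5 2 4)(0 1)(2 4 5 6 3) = (0 2 6 4 5 1 3)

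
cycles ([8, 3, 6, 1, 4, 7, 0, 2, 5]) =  (0 8 5 7 2 6)(1 3)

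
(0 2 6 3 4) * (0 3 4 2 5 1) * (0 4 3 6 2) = (0 5 1 4 6 3)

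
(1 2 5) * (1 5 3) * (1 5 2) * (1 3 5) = (1 3)(2 5)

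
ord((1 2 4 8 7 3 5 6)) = 8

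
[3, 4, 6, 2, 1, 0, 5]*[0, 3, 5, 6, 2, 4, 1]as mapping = [0→6, 1→2, 2→1, 3→5, 4→3, 5→0, 6→4]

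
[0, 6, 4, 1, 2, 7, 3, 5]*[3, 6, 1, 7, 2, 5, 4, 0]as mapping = [0→3, 1→4, 2→2, 3→6, 4→1, 5→0, 6→7, 7→5]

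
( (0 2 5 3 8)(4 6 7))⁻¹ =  (0 8 3 5 2)(4 7 6)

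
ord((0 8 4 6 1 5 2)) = 7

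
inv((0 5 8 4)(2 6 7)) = (0 4 8 5)(2 7 6)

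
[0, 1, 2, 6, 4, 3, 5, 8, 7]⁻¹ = [0, 1, 2, 5, 4, 6, 3, 8, 7]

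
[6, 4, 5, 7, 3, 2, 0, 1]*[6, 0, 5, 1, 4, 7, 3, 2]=[3, 4, 7, 2, 1, 5, 6, 0]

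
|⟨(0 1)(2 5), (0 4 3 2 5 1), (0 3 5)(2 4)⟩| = 720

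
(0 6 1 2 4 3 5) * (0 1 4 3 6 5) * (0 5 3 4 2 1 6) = (0 3 5 6 2 4)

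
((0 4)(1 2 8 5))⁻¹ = (0 4)(1 5 8 2)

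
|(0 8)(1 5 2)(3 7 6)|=6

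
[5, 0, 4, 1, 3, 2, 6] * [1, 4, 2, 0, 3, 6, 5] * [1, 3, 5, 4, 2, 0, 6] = [6, 3, 4, 2, 1, 5, 0]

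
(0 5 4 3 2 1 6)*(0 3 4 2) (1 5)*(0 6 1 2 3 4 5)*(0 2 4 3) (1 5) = (0 4 1 5) (3 6) 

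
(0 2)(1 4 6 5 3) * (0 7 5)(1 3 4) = (0 2 7 5 4 6)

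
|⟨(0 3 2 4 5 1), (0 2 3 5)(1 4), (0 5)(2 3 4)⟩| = 720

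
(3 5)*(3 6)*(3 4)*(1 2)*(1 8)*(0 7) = (0 7)(1 2 8)(3 5 6 4)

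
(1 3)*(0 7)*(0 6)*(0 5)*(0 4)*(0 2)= (0 7 6 5 4 2)(1 3)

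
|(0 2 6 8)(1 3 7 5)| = 4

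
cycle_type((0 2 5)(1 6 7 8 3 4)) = 3.6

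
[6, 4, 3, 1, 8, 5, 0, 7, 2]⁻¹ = [6, 3, 8, 2, 1, 5, 0, 7, 4]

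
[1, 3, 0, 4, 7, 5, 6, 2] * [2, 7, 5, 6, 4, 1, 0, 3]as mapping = [0→7, 1→6, 2→2, 3→4, 4→3, 5→1, 6→0, 7→5]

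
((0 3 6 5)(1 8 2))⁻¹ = (0 5 6 3)(1 2 8)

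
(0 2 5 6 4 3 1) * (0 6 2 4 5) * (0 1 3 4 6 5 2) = (0 6 2 1 5)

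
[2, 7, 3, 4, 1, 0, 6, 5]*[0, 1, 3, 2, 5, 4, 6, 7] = [3, 7, 2, 5, 1, 0, 6, 4]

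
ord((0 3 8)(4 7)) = 6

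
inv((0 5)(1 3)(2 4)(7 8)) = (0 5)(1 3)(2 4)(7 8)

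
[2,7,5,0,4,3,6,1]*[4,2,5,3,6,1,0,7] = [5,7,1,4,6,3,0,2]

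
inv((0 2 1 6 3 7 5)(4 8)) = (0 5 7 3 6 1 2)(4 8)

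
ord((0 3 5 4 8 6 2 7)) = 8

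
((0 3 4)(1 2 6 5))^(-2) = (0 3 4)(1 6)(2 5)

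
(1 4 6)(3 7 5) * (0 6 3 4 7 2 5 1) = (0 6)(1 7)(2 5 4 3)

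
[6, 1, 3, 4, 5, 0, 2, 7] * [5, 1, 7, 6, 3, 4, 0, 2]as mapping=[0→0, 1→1, 2→6, 3→3, 4→4, 5→5, 6→7, 7→2]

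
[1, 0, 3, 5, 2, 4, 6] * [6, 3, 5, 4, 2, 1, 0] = [3, 6, 4, 1, 5, 2, 0]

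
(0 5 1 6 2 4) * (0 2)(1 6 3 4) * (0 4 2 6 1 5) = (1 3 2 5)(4 6)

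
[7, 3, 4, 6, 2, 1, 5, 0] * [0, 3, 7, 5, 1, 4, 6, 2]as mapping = [0→2, 1→5, 2→1, 3→6, 4→7, 5→3, 6→4, 7→0]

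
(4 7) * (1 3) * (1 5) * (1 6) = (1 3 5 6)(4 7)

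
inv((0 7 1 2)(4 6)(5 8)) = (0 2 1 7)(4 6)(5 8)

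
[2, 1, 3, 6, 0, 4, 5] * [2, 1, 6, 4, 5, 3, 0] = [6, 1, 4, 0, 2, 5, 3]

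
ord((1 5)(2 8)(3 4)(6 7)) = 2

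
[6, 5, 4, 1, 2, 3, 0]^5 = [6, 3, 4, 5, 2, 1, 0]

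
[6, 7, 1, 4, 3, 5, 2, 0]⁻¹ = [7, 2, 6, 4, 3, 5, 0, 1]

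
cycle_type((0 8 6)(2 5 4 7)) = 3.4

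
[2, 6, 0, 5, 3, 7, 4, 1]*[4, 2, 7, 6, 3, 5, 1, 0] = [7, 1, 4, 5, 6, 0, 3, 2]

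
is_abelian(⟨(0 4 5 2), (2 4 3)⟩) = no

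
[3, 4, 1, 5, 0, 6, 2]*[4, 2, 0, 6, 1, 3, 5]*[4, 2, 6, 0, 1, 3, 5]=[5, 2, 6, 0, 1, 3, 4]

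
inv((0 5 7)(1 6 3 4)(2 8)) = (0 7 5)(1 4 3 6)(2 8)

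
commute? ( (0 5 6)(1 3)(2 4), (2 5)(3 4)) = no: (0 5 6)(1 3)(2 4) * (2 5)(3 4) = (0 2 3 1 4 5 6), (2 5)(3 4) * (0 5 6)(1 3)(2 4) = (0 5 4 1 3 2 6)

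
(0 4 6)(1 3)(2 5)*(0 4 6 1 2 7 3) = (0 6 4 1)(2 5 7 3)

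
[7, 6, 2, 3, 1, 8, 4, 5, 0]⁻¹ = [8, 4, 2, 3, 6, 7, 1, 0, 5]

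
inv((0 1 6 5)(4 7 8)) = (0 5 6 1)(4 8 7)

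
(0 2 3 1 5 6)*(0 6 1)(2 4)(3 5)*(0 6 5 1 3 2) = (0 4)(1 2)(3 6 5)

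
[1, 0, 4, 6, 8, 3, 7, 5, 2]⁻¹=[1, 0, 8, 5, 2, 7, 3, 6, 4]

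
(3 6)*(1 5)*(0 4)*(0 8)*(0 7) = (0 4 8 7)(1 5)(3 6)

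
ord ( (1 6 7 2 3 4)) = 6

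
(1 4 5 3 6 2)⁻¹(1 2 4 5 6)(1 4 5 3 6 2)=(1 5 3 2 4)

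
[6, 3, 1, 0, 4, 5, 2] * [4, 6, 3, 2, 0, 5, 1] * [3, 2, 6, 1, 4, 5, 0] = [2, 6, 0, 4, 3, 5, 1]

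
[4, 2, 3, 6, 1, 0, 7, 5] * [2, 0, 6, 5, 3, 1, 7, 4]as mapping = [0→3, 1→6, 2→5, 3→7, 4→0, 5→2, 6→4, 7→1]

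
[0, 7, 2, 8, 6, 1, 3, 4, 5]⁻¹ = [0, 5, 2, 6, 7, 8, 4, 1, 3]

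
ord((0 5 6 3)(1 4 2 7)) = 4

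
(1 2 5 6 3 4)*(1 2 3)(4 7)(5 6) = (1 3 7 4 2 6)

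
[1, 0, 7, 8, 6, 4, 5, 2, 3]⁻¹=[1, 0, 7, 8, 5, 6, 4, 2, 3]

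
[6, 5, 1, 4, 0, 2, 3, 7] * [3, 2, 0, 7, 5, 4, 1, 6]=[1, 4, 2, 5, 3, 0, 7, 6]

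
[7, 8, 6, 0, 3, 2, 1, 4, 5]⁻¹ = [3, 6, 5, 4, 7, 8, 2, 0, 1]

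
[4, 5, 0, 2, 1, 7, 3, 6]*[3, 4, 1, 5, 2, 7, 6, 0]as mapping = [0→2, 1→7, 2→3, 3→1, 4→4, 5→0, 6→5, 7→6]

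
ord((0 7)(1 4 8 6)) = 4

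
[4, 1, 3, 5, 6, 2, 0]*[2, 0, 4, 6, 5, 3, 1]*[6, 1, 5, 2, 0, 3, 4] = [3, 6, 4, 2, 1, 0, 5]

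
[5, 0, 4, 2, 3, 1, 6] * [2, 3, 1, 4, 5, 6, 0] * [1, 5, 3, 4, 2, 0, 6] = [6, 3, 0, 5, 2, 4, 1]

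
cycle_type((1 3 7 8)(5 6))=2.4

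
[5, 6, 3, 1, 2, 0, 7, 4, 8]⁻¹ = [5, 3, 4, 2, 7, 0, 1, 6, 8]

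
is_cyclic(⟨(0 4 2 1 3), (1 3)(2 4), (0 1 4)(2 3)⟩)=no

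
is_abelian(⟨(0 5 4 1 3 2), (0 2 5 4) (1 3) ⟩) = no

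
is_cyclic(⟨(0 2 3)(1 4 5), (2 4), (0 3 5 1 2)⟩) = no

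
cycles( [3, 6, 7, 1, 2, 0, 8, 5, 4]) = (0 3 1 6 8 4 2 7 5)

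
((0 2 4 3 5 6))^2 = (0 4 5)(2 3 6)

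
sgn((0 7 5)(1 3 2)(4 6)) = -1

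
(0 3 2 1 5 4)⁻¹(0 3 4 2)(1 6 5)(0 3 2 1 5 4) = (0 1 3 2)(4 5 6)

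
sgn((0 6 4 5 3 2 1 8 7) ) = 1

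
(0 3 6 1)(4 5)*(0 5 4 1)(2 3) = (0 2 3 6)(1 5)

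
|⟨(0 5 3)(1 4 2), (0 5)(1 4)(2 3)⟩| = 24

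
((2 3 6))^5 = (2 6 3)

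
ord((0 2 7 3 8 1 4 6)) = 8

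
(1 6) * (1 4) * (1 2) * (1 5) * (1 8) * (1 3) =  (1 6 4 2 5 8 3)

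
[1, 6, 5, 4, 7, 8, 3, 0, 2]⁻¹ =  [7, 0, 8, 6, 3, 2, 1, 4, 5]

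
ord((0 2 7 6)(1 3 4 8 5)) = 20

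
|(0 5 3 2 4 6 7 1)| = 8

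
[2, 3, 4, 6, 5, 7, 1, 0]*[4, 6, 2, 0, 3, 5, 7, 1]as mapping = [0→2, 1→0, 2→3, 3→7, 4→5, 5→1, 6→6, 7→4]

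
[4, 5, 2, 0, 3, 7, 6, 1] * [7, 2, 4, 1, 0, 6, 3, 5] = [0, 6, 4, 7, 1, 5, 3, 2]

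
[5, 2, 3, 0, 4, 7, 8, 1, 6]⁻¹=[3, 7, 1, 2, 4, 0, 8, 5, 6]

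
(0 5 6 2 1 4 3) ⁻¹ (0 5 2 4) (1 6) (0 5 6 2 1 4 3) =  (1 3 5 6) (2 4) 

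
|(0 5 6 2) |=4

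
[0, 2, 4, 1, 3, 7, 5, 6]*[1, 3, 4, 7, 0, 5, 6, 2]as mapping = [0→1, 1→4, 2→0, 3→3, 4→7, 5→2, 6→5, 7→6]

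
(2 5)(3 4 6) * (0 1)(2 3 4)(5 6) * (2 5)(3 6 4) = (0 1)(2 4)(3 5 6)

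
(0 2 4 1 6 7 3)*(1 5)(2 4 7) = (0 4 5 1 6 2 7 3)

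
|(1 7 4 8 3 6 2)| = 7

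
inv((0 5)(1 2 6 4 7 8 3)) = (0 5)(1 3 8 7 4 6 2)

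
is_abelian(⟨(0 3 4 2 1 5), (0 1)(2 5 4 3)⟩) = no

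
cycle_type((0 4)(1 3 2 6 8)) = 2.5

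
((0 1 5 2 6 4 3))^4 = (0 6 1 4 5 3 2)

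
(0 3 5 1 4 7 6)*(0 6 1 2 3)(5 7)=(1 4 5 2 3 7)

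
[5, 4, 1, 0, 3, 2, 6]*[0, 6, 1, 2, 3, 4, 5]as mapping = [0→4, 1→3, 2→6, 3→0, 4→2, 5→1, 6→5]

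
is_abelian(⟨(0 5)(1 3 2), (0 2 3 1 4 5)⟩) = no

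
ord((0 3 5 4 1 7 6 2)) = 8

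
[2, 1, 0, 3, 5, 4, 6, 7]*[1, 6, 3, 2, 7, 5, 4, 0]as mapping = [0→3, 1→6, 2→1, 3→2, 4→5, 5→7, 6→4, 7→0]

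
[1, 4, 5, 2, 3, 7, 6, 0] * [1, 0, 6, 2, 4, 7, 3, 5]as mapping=[0→0, 1→4, 2→7, 3→6, 4→2, 5→5, 6→3, 7→1]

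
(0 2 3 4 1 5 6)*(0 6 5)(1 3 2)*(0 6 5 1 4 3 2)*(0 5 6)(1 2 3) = (0 4 3 1)(2 5)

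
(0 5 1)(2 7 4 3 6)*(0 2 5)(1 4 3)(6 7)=(1 2 6 5 4)(3 7)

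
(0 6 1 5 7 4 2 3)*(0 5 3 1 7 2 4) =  (0 6 7)(1 3 5 2)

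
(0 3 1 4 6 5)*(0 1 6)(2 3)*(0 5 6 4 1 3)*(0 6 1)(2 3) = (0 3 4 5 2 6 1)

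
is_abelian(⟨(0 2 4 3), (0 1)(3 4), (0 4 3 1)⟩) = no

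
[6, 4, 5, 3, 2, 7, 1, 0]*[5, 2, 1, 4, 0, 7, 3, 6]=[3, 0, 7, 4, 1, 6, 2, 5]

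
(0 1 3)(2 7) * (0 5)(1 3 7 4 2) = (0 3 5)(1 7)(2 4)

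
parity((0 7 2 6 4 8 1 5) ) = odd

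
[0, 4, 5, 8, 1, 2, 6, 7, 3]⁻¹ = [0, 4, 5, 8, 1, 2, 6, 7, 3]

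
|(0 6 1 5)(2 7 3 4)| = 4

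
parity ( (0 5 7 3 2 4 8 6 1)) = even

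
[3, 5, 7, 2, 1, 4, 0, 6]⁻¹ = [6, 4, 3, 0, 5, 1, 7, 2]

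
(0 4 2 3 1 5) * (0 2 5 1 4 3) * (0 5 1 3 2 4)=(0 2 5 4 1 3)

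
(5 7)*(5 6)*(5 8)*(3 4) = (3 4)(5 7 6 8)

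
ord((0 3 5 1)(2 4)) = 4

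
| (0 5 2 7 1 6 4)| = 7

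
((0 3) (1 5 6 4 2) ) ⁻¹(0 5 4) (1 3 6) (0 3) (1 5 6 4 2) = (0 4 5) (2 3 6) 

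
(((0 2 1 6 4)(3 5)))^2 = (0 1 4 2 6)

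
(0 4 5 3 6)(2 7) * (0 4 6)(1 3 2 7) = (0 6 4 5 2 1 3)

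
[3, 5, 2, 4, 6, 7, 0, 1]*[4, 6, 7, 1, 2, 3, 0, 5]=[1, 3, 7, 2, 0, 5, 4, 6]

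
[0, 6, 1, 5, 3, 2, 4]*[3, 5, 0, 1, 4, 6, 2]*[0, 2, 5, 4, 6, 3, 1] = [4, 5, 3, 1, 2, 0, 6]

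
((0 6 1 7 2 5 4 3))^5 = (0 5 1 3 2 6 4 7)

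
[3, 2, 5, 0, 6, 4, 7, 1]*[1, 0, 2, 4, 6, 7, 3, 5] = [4, 2, 7, 1, 3, 6, 5, 0]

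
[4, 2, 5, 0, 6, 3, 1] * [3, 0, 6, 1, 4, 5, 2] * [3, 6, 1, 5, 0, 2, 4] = [0, 4, 2, 5, 1, 6, 3]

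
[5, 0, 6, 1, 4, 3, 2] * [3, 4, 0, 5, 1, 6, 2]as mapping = [0→6, 1→3, 2→2, 3→4, 4→1, 5→5, 6→0]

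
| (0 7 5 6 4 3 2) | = 7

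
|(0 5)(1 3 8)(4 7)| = 6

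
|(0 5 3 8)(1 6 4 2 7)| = 20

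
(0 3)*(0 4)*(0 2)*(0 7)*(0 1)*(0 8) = (0 3 4 2 7 1 8)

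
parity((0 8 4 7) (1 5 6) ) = odd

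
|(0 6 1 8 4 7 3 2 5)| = 9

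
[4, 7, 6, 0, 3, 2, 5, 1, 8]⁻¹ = [3, 7, 5, 4, 0, 6, 2, 1, 8]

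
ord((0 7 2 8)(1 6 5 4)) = 4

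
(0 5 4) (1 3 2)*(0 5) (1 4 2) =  (1 3) (2 4 5) 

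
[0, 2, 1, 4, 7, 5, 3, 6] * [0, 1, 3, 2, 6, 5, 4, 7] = [0, 3, 1, 6, 7, 5, 2, 4]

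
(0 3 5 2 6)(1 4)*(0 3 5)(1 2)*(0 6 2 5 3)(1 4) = (0 3 6)(4 5)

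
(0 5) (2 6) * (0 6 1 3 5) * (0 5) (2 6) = (0 5 2 1 3) 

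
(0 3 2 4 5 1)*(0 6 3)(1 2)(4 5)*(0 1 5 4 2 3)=(0 1 6)(2 4)(3 5)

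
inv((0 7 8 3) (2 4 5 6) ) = (0 3 8 7) (2 6 5 4) 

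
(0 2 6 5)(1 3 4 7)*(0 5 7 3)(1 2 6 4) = (0 6 7 2 4 3 1)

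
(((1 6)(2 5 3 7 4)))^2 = (2 3 4 5 7)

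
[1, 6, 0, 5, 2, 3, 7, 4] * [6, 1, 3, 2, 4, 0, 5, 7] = [1, 5, 6, 0, 3, 2, 7, 4] 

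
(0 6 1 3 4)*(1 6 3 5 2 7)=(0 3 4)(1 5 2 7)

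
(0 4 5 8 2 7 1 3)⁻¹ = (0 3 1 7 2 8 5 4)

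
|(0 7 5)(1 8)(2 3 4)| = 6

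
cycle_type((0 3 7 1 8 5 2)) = 7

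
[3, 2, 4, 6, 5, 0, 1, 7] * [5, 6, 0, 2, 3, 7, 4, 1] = [2, 0, 3, 4, 7, 5, 6, 1]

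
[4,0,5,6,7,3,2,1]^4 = [0,1,2,3,4,5,6,7]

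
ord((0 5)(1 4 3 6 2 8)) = 6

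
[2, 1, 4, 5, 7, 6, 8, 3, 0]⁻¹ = [8, 1, 0, 7, 2, 3, 5, 4, 6]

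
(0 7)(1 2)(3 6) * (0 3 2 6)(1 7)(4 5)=(0 1 6 2 7 3)(4 5)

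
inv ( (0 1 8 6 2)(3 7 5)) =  (0 2 6 8 1)(3 5 7)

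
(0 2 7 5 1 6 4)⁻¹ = (0 4 6 1 5 7 2)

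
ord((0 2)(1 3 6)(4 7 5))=6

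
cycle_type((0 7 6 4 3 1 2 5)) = 8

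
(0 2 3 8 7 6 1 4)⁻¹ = (0 4 1 6 7 8 3 2)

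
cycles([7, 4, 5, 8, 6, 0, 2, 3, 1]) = (0 7 3 8 1 4 6 2 5) 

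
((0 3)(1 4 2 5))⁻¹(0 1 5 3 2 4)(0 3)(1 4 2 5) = (0 5 2 3 4 1)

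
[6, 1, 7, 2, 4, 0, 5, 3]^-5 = [6, 1, 7, 2, 4, 0, 5, 3]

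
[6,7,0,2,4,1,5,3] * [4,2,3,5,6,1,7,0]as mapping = [0→7,1→0,2→4,3→3,4→6,5→2,6→1,7→5]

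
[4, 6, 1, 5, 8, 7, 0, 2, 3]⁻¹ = [6, 2, 7, 8, 0, 3, 1, 5, 4]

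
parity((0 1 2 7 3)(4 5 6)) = even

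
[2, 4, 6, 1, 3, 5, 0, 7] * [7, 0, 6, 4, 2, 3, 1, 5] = [6, 2, 1, 0, 4, 3, 7, 5] 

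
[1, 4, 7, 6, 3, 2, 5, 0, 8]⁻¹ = [7, 0, 5, 4, 1, 6, 3, 2, 8]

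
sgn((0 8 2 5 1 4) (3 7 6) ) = -1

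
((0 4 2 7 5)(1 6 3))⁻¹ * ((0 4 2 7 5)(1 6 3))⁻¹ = (0 7 4 5 2)(1 6 3)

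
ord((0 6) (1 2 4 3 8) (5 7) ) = 10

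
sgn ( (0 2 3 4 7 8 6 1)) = -1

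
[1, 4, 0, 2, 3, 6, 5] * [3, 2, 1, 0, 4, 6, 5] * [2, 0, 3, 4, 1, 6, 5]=[3, 1, 4, 0, 2, 6, 5] 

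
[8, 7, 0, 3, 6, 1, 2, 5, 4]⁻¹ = [2, 5, 6, 3, 8, 7, 4, 1, 0]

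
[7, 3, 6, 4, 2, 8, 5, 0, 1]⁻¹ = [7, 8, 4, 1, 3, 6, 2, 0, 5]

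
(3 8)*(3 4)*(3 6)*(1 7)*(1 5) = (1 7 5) (3 8 4 6) 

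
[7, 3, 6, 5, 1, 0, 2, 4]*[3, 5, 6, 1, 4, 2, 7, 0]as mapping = [0→0, 1→1, 2→7, 3→2, 4→5, 5→3, 6→6, 7→4]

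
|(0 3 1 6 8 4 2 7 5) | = 9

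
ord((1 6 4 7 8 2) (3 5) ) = 6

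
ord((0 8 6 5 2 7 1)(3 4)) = 14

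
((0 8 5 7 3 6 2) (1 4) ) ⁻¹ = (0 2 6 3 7 5 8) (1 4) 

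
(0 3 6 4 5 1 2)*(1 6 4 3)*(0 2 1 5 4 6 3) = (0 5 3 6)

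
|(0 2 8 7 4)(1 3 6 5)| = 20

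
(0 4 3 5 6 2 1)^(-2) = (0 2 5 4 1 6 3)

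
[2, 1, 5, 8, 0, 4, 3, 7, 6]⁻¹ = [4, 1, 0, 6, 5, 2, 8, 7, 3]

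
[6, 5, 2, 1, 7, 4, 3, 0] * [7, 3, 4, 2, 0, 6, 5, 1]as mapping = [0→5, 1→6, 2→4, 3→3, 4→1, 5→0, 6→2, 7→7]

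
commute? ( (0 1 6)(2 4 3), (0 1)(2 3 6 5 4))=no: (0 1 6)(2 4 3)*(0 1)(2 3 6 5 4)=(1 5 4 6), (0 1)(2 3 6 5 4)*(0 1 6)(2 4 3)=(0 6 5 3)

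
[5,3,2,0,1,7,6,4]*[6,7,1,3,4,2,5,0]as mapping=[0→2,1→3,2→1,3→6,4→7,5→0,6→5,7→4]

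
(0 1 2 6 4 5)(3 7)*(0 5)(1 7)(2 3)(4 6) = (0 7 2 4)(1 3)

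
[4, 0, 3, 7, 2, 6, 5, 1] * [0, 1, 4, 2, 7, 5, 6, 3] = [7, 0, 2, 3, 4, 6, 5, 1]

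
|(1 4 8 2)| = 4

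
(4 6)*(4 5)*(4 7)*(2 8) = (2 8)(4 6 5 7)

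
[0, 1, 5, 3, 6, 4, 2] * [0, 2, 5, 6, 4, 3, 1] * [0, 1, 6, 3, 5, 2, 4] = [0, 6, 3, 4, 1, 5, 2]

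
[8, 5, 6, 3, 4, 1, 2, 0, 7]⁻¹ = [7, 5, 6, 3, 4, 1, 2, 8, 0]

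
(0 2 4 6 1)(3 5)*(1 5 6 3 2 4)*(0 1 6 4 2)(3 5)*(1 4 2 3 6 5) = (0 3 2 5)(1 4)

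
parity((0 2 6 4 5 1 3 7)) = odd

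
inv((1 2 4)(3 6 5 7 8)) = (1 4 2)(3 8 7 5 6)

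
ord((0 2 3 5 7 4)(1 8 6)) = 6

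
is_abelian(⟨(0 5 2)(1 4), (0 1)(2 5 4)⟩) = no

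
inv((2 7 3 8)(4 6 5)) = (2 8 3 7)(4 5 6)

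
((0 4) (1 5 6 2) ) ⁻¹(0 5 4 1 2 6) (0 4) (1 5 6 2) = (0 5 1 2 4 6) 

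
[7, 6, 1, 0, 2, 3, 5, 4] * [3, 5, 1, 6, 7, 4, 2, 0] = [0, 2, 5, 3, 1, 6, 4, 7]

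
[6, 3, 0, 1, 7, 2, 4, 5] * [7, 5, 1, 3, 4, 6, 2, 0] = [2, 3, 7, 5, 0, 1, 4, 6]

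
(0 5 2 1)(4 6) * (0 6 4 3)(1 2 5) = (0 1 6 3)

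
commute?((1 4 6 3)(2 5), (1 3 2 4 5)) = no:(1 4 6 3)(2 5)*(1 3 2 4 5) = (1 5 4 6 2), (1 3 2 4 5)*(1 4 6 3)(2 5) = (2 6 3 5 4)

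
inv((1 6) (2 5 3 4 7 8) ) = (1 6) (2 8 7 4 3 5) 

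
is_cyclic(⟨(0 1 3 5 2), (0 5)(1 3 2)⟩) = no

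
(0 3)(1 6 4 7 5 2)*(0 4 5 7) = (0 3 4)(1 6 5 2)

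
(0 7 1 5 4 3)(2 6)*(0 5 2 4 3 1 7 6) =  (0 6 4 1 2)(3 5)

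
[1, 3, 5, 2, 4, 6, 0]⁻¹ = [6, 0, 3, 1, 4, 2, 5]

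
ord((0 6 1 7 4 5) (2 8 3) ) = 6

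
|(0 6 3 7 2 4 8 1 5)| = 9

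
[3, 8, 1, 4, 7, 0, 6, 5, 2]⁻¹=[5, 2, 8, 0, 3, 7, 6, 4, 1]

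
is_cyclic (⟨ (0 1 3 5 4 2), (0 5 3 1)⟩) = no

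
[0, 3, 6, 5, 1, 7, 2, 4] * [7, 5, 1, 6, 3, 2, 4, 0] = [7, 6, 4, 2, 5, 0, 1, 3]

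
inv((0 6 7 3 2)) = (0 2 3 7 6)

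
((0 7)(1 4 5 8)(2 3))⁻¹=(0 7)(1 8 5 4)(2 3)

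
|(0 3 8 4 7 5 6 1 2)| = 9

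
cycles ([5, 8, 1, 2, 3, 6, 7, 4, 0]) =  (0 5 6 7 4 3 2 1 8)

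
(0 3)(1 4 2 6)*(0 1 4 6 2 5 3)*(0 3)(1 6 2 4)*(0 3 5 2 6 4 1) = (0 5 3 4 2 1 6)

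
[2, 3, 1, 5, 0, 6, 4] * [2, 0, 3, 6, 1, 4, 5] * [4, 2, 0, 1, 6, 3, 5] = [1, 5, 4, 6, 0, 3, 2]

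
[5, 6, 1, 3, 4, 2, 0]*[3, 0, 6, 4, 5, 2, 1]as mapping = [0→2, 1→1, 2→0, 3→4, 4→5, 5→6, 6→3]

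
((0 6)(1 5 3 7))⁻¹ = (0 6)(1 7 3 5)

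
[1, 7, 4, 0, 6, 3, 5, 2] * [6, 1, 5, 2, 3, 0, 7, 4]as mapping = [0→1, 1→4, 2→3, 3→6, 4→7, 5→2, 6→0, 7→5]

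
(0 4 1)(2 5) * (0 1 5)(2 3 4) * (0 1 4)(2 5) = (0 5 3)(1 4 2)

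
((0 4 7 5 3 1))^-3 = (0 5)(1 7)(3 4)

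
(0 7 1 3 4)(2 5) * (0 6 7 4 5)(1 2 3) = (0 4 6 7 2)(3 5)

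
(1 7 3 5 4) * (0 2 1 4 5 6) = (0 2 1 7 3 6)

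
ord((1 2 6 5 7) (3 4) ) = 10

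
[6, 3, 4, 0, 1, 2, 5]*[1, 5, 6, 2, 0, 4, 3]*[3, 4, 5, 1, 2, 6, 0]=[1, 5, 3, 4, 6, 0, 2]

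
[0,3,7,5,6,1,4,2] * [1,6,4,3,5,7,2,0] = [1,3,0,7,2,6,5,4]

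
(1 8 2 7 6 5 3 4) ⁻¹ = (1 4 3 5 6 7 2 8) 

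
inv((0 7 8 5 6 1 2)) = (0 2 1 6 5 8 7)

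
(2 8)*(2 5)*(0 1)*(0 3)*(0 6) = (0 1 3 6)(2 8 5)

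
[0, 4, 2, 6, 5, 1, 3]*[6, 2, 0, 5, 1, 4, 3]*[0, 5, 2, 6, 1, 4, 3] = [3, 5, 0, 6, 1, 2, 4]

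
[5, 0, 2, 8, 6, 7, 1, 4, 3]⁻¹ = [1, 6, 2, 8, 7, 0, 4, 5, 3]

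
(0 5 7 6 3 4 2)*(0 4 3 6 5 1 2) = (0 1 2 4)(5 7)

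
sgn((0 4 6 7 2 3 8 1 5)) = 1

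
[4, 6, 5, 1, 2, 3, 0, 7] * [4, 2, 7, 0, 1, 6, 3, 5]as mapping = [0→1, 1→3, 2→6, 3→2, 4→7, 5→0, 6→4, 7→5]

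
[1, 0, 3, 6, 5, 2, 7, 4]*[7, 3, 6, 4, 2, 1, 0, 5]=[3, 7, 4, 0, 1, 6, 5, 2]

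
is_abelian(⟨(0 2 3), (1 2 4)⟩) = no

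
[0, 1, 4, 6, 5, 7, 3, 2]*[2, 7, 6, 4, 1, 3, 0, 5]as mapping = [0→2, 1→7, 2→1, 3→0, 4→3, 5→5, 6→4, 7→6]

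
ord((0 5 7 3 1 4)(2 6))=6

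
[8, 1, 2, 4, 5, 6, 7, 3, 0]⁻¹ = [8, 1, 2, 7, 3, 4, 5, 6, 0]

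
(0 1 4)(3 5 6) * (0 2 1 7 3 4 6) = (0 7 3 5)(1 6 4 2)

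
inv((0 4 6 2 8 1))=(0 1 8 2 6 4)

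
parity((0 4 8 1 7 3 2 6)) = odd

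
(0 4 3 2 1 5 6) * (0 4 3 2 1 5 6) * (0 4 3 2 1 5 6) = (0 2 6 3 5 4 1)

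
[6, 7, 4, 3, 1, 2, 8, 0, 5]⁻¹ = [7, 4, 5, 3, 2, 8, 0, 1, 6]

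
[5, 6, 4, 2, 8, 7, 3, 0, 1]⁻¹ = [7, 8, 3, 6, 2, 0, 1, 5, 4]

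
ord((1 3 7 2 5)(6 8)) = 10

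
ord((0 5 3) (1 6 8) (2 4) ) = 6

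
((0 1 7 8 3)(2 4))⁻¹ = (0 3 8 7 1)(2 4)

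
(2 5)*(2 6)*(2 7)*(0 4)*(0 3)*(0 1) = (0 4 3 1)(2 5 6 7)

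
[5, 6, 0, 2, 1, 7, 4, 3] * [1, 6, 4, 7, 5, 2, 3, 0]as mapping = [0→2, 1→3, 2→1, 3→4, 4→6, 5→0, 6→5, 7→7]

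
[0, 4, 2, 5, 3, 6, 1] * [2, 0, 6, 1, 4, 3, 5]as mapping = [0→2, 1→4, 2→6, 3→3, 4→1, 5→5, 6→0]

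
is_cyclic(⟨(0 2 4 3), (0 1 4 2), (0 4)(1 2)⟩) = no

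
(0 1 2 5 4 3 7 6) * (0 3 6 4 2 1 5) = (0 5 2)(3 7 4 6)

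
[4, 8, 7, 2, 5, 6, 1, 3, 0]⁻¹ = [8, 6, 3, 7, 0, 4, 5, 2, 1]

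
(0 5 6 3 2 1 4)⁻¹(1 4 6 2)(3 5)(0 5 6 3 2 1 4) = (0 3 1 4)(2 6)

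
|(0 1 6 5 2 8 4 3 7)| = 9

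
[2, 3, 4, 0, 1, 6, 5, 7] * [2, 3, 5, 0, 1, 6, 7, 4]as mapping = [0→5, 1→0, 2→1, 3→2, 4→3, 5→7, 6→6, 7→4]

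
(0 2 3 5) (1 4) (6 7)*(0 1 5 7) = (0 2 3 7 6) (1 4 5) 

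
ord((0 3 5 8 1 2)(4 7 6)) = 6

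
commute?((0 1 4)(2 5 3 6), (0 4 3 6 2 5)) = no:(0 1 4)(2 5 3 6)*(0 4 3 6 2 5) = (0 1 3 2)(5 6), (0 4 3 6 2 5)*(0 1 4)(2 5 3 6) = (1 4 6 5)(2 3)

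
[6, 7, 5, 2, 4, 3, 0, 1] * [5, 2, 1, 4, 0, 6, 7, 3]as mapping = [0→7, 1→3, 2→6, 3→1, 4→0, 5→4, 6→5, 7→2]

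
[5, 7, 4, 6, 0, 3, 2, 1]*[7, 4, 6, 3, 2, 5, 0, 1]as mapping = [0→5, 1→1, 2→2, 3→0, 4→7, 5→3, 6→6, 7→4]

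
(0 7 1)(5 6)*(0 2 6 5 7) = (1 2 6 7)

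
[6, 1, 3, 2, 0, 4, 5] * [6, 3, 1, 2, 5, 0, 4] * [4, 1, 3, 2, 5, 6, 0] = [5, 2, 3, 1, 0, 6, 4]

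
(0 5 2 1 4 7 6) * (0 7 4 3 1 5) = (1 3)(2 5)(6 7)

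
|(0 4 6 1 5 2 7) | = 7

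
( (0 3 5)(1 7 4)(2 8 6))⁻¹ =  (0 5 3)(1 4 7)(2 6 8)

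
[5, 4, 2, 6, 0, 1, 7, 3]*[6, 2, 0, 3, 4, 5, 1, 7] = [5, 4, 0, 1, 6, 2, 7, 3]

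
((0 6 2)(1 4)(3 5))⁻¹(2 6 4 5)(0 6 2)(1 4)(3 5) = (0 2 1 3)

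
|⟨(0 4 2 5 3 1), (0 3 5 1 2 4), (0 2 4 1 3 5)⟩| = 720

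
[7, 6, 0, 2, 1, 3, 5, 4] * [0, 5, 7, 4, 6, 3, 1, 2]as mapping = [0→2, 1→1, 2→0, 3→7, 4→5, 5→4, 6→3, 7→6]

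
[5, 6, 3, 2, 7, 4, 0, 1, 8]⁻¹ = [6, 7, 3, 2, 5, 0, 1, 4, 8]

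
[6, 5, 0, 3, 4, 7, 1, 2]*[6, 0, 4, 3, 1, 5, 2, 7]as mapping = [0→2, 1→5, 2→6, 3→3, 4→1, 5→7, 6→0, 7→4]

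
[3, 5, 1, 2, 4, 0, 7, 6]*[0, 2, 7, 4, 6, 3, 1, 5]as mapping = [0→4, 1→3, 2→2, 3→7, 4→6, 5→0, 6→5, 7→1]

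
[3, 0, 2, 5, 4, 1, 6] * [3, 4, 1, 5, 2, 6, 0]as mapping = [0→5, 1→3, 2→1, 3→6, 4→2, 5→4, 6→0]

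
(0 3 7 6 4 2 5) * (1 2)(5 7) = (0 3 5)(1 2 7 6 4)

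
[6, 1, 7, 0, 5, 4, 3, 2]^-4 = [3, 1, 2, 6, 4, 5, 0, 7]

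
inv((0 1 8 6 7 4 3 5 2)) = (0 2 5 3 4 7 6 8 1)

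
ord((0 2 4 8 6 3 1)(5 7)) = 14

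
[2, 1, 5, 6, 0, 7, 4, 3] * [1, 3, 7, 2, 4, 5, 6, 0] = [7, 3, 5, 6, 1, 0, 4, 2]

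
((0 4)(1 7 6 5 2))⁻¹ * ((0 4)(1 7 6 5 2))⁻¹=(1 5 7 2 6)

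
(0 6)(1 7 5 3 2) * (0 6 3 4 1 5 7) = (0 3 2 5 4 1)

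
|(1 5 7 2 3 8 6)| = 7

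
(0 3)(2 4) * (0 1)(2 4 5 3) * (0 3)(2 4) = (0 4 2 5)(1 3)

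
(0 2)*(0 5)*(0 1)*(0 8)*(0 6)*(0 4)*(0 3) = (0 2 5 1 8 6 4 3)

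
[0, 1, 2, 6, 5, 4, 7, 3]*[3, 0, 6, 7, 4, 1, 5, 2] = [3, 0, 6, 5, 1, 4, 2, 7]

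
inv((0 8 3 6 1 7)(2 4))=(0 7 1 6 3 8)(2 4)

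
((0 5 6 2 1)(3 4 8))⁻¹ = (0 1 2 6 5)(3 8 4)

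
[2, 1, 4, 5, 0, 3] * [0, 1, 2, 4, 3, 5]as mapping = [0→2, 1→1, 2→3, 3→5, 4→0, 5→4]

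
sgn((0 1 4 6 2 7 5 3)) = -1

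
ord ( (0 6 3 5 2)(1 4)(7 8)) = 10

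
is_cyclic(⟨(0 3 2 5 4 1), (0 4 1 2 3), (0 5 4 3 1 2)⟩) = no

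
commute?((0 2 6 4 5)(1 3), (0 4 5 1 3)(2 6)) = no:(0 2 6 4 5)(1 3)*(0 4 5 1 3)(2 6) = (0 6 5 4 1), (0 4 5 1 3)(2 6)*(0 2 6 4 5)(1 3) = (0 5 3 2 4)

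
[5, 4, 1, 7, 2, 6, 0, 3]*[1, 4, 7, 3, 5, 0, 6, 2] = [0, 5, 4, 2, 7, 6, 1, 3]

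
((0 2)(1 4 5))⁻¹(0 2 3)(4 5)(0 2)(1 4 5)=(0 3 2)(1 5)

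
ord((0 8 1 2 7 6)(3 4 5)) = 6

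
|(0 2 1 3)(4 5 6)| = 12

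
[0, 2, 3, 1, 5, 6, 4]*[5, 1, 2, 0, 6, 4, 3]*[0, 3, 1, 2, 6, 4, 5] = [4, 1, 0, 3, 6, 2, 5]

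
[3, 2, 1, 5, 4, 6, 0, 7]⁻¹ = [6, 2, 1, 0, 4, 3, 5, 7]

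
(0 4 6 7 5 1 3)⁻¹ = (0 3 1 5 7 6 4)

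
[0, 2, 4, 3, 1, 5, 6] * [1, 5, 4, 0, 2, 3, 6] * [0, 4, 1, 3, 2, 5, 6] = [4, 2, 1, 0, 5, 3, 6]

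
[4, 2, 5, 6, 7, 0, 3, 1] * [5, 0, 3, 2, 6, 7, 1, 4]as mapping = [0→6, 1→3, 2→7, 3→1, 4→4, 5→5, 6→2, 7→0]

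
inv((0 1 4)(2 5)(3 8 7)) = (0 4 1)(2 5)(3 7 8)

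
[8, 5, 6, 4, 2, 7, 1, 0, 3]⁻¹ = [7, 6, 4, 8, 3, 1, 2, 5, 0]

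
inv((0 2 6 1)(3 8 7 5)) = (0 1 6 2)(3 5 7 8)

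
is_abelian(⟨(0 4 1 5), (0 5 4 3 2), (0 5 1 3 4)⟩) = no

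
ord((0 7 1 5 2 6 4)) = 7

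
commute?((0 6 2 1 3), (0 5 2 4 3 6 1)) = no:(0 6 2 1 3) * (0 5 2 4 3 6 1) = (0 1 6 4 3 5 2), (0 5 2 4 3 6 1) * (0 6 2 1 3) = (0 5 1 6 3 2 4)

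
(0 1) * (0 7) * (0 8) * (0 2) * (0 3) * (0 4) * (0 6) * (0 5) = (0 1 7 8 2 3 4 6 5)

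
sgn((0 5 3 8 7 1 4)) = 1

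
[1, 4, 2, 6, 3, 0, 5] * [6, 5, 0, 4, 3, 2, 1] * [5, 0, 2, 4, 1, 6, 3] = [6, 4, 5, 0, 1, 3, 2]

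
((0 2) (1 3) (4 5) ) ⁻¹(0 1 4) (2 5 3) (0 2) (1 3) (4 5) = (0 4 1) (2 3 5) 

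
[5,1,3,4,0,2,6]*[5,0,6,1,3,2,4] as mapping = [0→2,1→0,2→1,3→3,4→5,5→6,6→4] 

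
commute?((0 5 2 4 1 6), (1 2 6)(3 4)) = no:(0 5 2 4 1 6)*(1 2 6)(3 4) = (0 5 6)(2 3 4), (1 2 6)(3 4)*(0 5 2 4 1 6) = (0 5 2)(1 4 3)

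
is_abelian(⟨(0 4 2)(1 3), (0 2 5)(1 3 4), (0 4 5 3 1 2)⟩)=no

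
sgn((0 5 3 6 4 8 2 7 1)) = 1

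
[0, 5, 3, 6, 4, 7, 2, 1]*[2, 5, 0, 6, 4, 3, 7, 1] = [2, 3, 6, 7, 4, 1, 0, 5]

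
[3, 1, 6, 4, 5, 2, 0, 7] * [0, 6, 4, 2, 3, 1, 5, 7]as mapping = [0→2, 1→6, 2→5, 3→3, 4→1, 5→4, 6→0, 7→7]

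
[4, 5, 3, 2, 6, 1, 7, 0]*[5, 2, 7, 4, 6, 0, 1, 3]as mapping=[0→6, 1→0, 2→4, 3→7, 4→1, 5→2, 6→3, 7→5]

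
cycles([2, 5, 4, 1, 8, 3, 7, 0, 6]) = (0 2 4 8 6 7)(1 5 3)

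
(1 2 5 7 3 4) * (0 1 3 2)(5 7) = (0 1)(2 7)(3 4)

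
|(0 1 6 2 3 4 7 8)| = 8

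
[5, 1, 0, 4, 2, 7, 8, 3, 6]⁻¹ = [2, 1, 4, 7, 3, 0, 8, 5, 6]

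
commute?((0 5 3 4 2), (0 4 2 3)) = no:(0 5 3 4 2)*(0 4 2 3) = (0 5)(2 4 3), (0 4 2 3)*(0 5 3 4 2) = (0 2 4)(3 5)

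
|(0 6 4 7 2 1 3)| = 7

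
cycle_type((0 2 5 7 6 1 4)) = 7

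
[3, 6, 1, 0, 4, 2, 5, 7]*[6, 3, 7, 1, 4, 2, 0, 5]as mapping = [0→1, 1→0, 2→3, 3→6, 4→4, 5→7, 6→2, 7→5]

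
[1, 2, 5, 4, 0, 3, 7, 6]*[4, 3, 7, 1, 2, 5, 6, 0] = [3, 7, 5, 2, 4, 1, 0, 6]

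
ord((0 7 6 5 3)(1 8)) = 10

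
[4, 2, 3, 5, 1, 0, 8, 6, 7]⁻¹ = [5, 4, 1, 2, 0, 3, 7, 8, 6]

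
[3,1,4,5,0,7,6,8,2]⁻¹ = [4,1,8,0,2,3,6,5,7]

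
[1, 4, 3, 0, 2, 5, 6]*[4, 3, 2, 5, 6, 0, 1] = [3, 6, 5, 4, 2, 0, 1]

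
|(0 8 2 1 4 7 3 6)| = 8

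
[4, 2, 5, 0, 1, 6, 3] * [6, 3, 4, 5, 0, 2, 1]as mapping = [0→0, 1→4, 2→2, 3→6, 4→3, 5→1, 6→5]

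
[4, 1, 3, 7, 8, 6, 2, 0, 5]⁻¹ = [7, 1, 6, 2, 0, 8, 5, 3, 4]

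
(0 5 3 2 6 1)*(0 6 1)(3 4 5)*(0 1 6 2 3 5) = (0 5 4)(1 2 6)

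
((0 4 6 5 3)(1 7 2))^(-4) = (0 4 6 5 3)(1 2 7)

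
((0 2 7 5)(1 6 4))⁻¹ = (0 5 7 2)(1 4 6)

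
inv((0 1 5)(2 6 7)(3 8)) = (0 5 1)(2 7 6)(3 8)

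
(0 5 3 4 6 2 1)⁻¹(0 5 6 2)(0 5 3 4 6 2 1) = (1 5 3 2)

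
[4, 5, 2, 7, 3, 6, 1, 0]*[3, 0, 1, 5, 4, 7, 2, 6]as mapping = [0→4, 1→7, 2→1, 3→6, 4→5, 5→2, 6→0, 7→3]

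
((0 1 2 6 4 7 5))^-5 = (0 2 4 5 1 6 7)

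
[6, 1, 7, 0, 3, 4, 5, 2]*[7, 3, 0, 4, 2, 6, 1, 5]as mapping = [0→1, 1→3, 2→5, 3→7, 4→4, 5→2, 6→6, 7→0]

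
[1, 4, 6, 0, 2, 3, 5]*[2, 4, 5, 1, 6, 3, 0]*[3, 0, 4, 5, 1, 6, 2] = [1, 2, 3, 4, 6, 0, 5]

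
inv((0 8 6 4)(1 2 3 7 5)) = (0 4 6 8)(1 5 7 3 2)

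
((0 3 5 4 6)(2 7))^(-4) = (0 3 5 4 6)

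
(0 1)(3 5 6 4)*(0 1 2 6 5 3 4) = (0 2 6)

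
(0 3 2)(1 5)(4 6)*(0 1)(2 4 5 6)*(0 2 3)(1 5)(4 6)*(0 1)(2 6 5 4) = (0 1 2 4 3 5 6)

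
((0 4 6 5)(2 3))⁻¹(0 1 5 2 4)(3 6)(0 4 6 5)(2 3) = (0 3 6 4 1)(2 5)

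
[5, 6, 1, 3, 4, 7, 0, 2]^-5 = [5, 6, 1, 3, 4, 7, 0, 2]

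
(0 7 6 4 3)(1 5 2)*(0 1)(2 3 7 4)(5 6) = (0 4 7 5 3 1 6 2)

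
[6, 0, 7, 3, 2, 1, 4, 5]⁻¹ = [1, 5, 4, 3, 6, 7, 0, 2]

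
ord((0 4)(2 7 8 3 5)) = 10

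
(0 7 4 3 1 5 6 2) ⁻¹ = (0 2 6 5 1 3 4 7) 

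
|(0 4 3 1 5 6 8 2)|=8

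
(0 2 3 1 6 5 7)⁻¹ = (0 7 5 6 1 3 2)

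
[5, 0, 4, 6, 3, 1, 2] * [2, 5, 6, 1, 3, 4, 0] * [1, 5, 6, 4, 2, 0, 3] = [2, 6, 4, 1, 5, 0, 3]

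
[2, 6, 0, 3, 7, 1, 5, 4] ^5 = [2, 5, 0, 3, 7, 6, 1, 4] 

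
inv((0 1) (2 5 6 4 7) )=(0 1) (2 7 4 6 5) 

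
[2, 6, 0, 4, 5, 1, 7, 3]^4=[0, 4, 2, 6, 7, 3, 5, 1]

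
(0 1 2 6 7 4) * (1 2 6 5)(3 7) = (0 2 5 1 6 3 7 4)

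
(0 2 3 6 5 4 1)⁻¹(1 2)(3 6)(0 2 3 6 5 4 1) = (0 3)(5 6)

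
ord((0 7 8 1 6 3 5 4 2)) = 9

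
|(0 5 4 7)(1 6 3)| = 12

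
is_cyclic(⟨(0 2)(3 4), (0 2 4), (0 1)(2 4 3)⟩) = no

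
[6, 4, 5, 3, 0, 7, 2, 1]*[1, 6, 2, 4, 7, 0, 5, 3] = [5, 7, 0, 4, 1, 3, 2, 6]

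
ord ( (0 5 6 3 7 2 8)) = 7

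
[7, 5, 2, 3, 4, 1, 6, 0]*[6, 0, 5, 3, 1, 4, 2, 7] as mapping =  [0→7, 1→4, 2→5, 3→3, 4→1, 5→0, 6→2, 7→6] 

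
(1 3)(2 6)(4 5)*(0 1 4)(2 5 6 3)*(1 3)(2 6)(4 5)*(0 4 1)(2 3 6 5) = (0 6 1 5 4 3 2)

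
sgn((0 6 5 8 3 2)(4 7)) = 1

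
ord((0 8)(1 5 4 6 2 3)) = 6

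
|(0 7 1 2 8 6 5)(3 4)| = 14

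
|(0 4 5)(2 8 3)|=3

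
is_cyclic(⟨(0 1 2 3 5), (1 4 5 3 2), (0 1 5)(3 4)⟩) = no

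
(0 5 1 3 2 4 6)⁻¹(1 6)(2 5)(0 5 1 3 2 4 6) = (0 3)(1 4)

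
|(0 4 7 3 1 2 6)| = 7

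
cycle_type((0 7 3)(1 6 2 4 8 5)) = 3.6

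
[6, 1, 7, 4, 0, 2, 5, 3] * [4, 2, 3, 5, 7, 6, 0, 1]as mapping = [0→0, 1→2, 2→1, 3→7, 4→4, 5→3, 6→6, 7→5]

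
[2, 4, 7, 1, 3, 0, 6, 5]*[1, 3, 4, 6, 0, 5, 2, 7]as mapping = [0→4, 1→0, 2→7, 3→3, 4→6, 5→1, 6→2, 7→5]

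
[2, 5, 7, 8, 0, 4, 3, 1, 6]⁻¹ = [4, 7, 0, 6, 5, 1, 8, 2, 3]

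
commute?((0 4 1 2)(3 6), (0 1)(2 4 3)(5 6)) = no:(0 4 1 2)(3 6)*(0 1)(2 4 3)(5 6) = (0 3 5 6 2 1 4), (0 1)(2 4 3)(5 6)*(0 4 1 2)(3 6) = (0 2 1 4 6 5 3)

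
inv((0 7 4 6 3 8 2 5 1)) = (0 1 5 2 8 3 6 4 7)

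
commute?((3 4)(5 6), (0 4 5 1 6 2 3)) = no:(3 4)(5 6) * (0 4 5 1 6 2 3) = (0 4)(1 6)(2 3 5), (0 4 5 1 6 2 3) * (3 4)(5 6) = (0 3)(1 5)(2 4 6)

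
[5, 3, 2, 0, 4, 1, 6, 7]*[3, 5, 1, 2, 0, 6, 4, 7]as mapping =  [0→6, 1→2, 2→1, 3→3, 4→0, 5→5, 6→4, 7→7]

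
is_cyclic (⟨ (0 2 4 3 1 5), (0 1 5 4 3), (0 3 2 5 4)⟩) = no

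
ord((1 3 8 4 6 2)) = 6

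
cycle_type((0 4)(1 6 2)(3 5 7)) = 2.3^2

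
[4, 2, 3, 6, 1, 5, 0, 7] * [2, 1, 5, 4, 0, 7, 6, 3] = [0, 5, 4, 6, 1, 7, 2, 3]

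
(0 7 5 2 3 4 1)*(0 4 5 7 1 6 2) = (0 1 4 6 2 3 5) 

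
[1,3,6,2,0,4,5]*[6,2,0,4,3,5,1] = [2,4,1,0,6,3,5]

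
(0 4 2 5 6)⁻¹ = (0 6 5 2 4)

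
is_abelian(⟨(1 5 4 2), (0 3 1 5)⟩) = no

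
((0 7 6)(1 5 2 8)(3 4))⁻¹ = (0 6 7)(1 8 2 5)(3 4)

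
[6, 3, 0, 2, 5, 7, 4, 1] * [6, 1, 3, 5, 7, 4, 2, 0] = [2, 5, 6, 3, 4, 0, 7, 1]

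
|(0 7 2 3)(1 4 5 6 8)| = 20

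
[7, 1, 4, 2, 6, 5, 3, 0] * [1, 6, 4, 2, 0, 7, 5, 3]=[3, 6, 0, 4, 5, 7, 2, 1]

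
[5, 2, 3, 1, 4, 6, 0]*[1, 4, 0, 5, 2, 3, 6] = [3, 0, 5, 4, 2, 6, 1]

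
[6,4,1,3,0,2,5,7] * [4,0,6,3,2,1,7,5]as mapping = [0→7,1→2,2→0,3→3,4→4,5→6,6→1,7→5]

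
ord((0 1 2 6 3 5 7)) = 7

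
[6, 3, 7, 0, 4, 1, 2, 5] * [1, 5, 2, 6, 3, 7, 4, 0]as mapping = [0→4, 1→6, 2→0, 3→1, 4→3, 5→5, 6→2, 7→7]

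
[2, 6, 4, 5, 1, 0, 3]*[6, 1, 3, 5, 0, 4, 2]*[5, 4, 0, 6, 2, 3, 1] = [6, 0, 5, 2, 4, 1, 3]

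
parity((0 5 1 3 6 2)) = odd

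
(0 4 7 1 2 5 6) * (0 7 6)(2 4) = (0 2 5)(1 4 6 7)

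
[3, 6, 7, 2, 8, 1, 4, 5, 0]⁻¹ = [8, 5, 3, 0, 6, 7, 1, 2, 4]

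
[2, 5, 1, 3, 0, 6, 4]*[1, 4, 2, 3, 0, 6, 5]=[2, 6, 4, 3, 1, 5, 0]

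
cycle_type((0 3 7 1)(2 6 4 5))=4^2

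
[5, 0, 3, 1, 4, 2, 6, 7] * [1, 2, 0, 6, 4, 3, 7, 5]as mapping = [0→3, 1→1, 2→6, 3→2, 4→4, 5→0, 6→7, 7→5]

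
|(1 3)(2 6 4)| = 6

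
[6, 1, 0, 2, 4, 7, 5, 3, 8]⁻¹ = [2, 1, 3, 7, 4, 6, 0, 5, 8]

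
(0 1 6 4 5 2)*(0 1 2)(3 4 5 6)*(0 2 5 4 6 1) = (0 5 2)(1 3 6 4)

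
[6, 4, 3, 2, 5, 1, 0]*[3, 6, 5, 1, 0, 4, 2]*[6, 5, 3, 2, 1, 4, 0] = [3, 6, 5, 4, 1, 0, 2]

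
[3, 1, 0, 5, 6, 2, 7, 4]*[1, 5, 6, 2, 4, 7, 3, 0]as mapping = [0→2, 1→5, 2→1, 3→7, 4→3, 5→6, 6→0, 7→4]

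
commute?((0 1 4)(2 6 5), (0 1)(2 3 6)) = no:(0 1 4)(2 6 5)*(0 1)(2 3 6) = (1 4)(3 6 5), (0 1)(2 3 6)*(0 1 4)(2 6 5) = (0 4)(2 3 5)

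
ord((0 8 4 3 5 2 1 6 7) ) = 9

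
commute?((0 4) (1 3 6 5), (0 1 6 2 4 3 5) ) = no:(0 4) (1 3 6 5)*(0 1 6 2 4 3 5) = (0 3 2 4 1 5 6), (0 1 6 2 4 3 5)*(0 4) (1 3 6 5) = (0 3 1 5 4 6 2) 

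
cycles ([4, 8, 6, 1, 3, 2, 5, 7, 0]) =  (0 4 3 1 8)(2 6 5)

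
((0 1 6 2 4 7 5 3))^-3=(0 7 6 3 4 1 5 2)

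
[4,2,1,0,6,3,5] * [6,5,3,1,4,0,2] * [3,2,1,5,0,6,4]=[0,5,6,4,1,2,3]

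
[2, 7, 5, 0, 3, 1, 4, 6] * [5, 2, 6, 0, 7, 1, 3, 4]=[6, 4, 1, 5, 0, 2, 7, 3]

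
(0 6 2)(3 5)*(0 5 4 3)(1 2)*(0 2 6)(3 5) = (1 6)(2 3 4 5)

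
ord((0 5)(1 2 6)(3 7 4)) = 6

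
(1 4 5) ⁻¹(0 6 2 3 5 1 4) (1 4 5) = (0 6 2 3 1 4 5) 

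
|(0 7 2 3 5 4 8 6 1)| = 9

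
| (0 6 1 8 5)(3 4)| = 10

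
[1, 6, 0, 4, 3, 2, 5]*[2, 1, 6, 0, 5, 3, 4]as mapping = [0→1, 1→4, 2→2, 3→5, 4→0, 5→6, 6→3]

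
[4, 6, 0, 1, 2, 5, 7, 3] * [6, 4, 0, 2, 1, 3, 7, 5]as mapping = [0→1, 1→7, 2→6, 3→4, 4→0, 5→3, 6→5, 7→2]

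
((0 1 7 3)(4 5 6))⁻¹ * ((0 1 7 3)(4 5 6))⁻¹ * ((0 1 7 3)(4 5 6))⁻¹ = (0 1 7 3)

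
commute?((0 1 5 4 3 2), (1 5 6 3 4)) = no:(0 1 5 4 3 2) * (1 5 6 3 4) = (0 5 1 6 3 2), (1 5 6 3 4) * (0 1 5 4 3 2) = (0 1 4 5 6 2)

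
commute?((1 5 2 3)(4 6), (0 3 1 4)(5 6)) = no:(1 5 2 3)(4 6) * (0 3 1 4)(5 6) = (0 3 4 5 2 1 6), (0 3 1 4)(5 6) * (1 5 2 3)(4 6) = (0 1 6 2 3 5 4)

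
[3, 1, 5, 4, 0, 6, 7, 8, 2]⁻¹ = [4, 1, 8, 0, 3, 2, 5, 6, 7]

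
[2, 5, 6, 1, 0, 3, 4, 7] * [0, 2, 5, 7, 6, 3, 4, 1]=[5, 3, 4, 2, 0, 7, 6, 1]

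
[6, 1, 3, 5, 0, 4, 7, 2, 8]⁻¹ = [4, 1, 7, 2, 5, 3, 0, 6, 8]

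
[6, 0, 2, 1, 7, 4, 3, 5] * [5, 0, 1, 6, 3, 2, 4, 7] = [4, 5, 1, 0, 7, 3, 6, 2]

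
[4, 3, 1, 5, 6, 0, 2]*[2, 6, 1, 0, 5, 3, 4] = [5, 0, 6, 3, 4, 2, 1]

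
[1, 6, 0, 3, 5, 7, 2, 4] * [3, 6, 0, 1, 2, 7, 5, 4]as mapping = [0→6, 1→5, 2→3, 3→1, 4→7, 5→4, 6→0, 7→2]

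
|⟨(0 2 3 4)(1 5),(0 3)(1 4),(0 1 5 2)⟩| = 720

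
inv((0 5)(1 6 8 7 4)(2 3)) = (0 5)(1 4 7 8 6)(2 3)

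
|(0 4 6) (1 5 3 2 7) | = 15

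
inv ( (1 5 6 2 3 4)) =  (1 4 3 2 6 5)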